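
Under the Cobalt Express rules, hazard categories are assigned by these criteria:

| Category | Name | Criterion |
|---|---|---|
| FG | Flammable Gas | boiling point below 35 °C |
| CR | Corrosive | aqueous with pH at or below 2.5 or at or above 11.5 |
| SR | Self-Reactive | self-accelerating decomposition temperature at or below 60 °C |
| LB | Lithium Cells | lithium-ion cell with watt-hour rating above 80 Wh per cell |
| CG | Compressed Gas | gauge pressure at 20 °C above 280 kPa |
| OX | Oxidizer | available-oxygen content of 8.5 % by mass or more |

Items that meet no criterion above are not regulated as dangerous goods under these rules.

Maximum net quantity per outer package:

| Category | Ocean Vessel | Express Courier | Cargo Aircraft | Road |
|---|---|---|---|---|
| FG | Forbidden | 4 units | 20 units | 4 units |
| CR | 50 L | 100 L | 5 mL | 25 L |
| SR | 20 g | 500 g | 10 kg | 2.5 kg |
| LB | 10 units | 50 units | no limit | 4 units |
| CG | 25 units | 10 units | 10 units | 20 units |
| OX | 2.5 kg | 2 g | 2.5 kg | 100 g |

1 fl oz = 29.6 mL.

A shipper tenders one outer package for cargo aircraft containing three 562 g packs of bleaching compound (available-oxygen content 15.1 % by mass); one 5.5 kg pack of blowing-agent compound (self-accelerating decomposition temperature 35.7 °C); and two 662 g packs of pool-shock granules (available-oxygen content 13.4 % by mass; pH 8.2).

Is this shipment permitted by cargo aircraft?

Available-oxygen content 15.1 % by mass meets the Category OX criterion (Oxidizer), so the bleaching compound is Category OX.
Self-accelerating decomposition temperature 35.7 °C meets the Category SR criterion (Self-Reactive), so the blowing-agent compound is Category SR.
Available-oxygen content 13.4 % by mass meets the Category OX criterion (Oxidizer), so the pool-shock granules are Category OX.
Category SR quantity: 5.5 kg.
5.5 kg is within the cargo aircraft limit of 10 kg for Category SR.
Category OX net quantity: (three 562 g packs = 1.686 kg) + (two 662 g packs = 1.324 kg) = 3.01 kg.
3.01 kg exceeds the cargo aircraft limit of 2.5 kg for Category OX.

No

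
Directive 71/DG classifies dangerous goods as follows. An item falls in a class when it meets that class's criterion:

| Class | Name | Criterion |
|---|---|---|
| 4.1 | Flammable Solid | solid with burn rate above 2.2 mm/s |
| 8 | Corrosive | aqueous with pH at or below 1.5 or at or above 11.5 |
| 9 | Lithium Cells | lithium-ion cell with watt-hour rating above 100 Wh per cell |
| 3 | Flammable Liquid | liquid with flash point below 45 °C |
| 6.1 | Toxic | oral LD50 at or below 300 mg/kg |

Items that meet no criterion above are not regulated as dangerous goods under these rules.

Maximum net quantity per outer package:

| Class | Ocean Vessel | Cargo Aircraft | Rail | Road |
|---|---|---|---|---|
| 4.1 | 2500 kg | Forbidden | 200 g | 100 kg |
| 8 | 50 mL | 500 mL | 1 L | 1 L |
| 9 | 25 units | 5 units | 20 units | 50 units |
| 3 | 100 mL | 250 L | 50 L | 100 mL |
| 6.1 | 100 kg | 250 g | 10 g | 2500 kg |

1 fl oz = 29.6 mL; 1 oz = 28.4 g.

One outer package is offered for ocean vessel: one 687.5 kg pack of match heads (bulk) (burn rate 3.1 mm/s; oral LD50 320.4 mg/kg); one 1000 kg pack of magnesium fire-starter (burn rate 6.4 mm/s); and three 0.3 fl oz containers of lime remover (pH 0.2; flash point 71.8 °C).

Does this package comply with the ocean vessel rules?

Yes

The match heads (bulk) have burn rate 3.1 mm/s, which is > 2.2 mm/s, so they are Class 4.1 (Flammable Solid).
Magnesium fire-starter: burn rate 6.4 mm/s > 2.2 mm/s → Class 4.1 (Flammable Solid).
With pH 0.2 (≤ 1.5), the lime remover falls in Class 8.
Class 4.1 net quantity: 687.5 kg + 1000 kg = 1687.5 kg.
1687.5 kg is within the ocean vessel limit of 2500 kg for Class 4.1.
Class 8 quantity: three 0.3 fl oz containers = 26.64 mL.
26.64 mL is within the ocean vessel limit of 50 mL for Class 8.
Every hazard class is within its ocean vessel limit and no segregation rule is violated.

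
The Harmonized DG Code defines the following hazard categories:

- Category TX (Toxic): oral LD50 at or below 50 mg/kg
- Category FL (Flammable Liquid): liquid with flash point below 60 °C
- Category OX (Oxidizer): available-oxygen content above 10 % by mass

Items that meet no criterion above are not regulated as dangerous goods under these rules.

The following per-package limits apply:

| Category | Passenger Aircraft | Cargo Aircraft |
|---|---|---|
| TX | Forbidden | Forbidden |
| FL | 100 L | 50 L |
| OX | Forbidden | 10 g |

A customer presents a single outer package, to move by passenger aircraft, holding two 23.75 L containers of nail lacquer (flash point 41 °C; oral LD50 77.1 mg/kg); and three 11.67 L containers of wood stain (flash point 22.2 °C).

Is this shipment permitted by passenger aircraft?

Yes

The nail lacquer has flash point 41 °C, which is < 60 °C, so it is Category FL (Flammable Liquid).
Flash point 22.2 °C meets the Category FL criterion (Flammable Liquid), so the wood stain is Category FL.
Category FL net quantity: (two 23.75 L containers = 47.5 L) + (three 11.67 L containers = 35.01 L) = 82.51 L.
82.51 L is within the passenger aircraft limit of 100 L for Category FL.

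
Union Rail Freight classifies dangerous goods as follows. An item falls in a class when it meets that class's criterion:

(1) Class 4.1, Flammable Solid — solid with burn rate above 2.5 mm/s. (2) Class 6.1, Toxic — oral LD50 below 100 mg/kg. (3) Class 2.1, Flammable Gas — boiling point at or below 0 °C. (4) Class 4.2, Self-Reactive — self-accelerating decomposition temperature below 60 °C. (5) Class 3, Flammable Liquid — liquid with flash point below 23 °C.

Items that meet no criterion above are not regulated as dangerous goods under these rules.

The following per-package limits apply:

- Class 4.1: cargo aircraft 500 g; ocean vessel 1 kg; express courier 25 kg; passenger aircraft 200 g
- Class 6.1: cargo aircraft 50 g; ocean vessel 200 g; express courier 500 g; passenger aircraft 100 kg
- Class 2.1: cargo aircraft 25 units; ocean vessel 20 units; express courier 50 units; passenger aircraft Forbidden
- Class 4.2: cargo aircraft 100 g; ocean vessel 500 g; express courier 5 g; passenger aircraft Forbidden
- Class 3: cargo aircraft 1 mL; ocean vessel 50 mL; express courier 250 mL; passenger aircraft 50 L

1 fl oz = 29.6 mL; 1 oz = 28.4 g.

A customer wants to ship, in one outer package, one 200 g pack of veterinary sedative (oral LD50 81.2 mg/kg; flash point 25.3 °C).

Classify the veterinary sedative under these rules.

Class 6.1

With oral LD50 81.2 mg/kg (< 100 mg/kg), the veterinary sedative falls in Class 6.1.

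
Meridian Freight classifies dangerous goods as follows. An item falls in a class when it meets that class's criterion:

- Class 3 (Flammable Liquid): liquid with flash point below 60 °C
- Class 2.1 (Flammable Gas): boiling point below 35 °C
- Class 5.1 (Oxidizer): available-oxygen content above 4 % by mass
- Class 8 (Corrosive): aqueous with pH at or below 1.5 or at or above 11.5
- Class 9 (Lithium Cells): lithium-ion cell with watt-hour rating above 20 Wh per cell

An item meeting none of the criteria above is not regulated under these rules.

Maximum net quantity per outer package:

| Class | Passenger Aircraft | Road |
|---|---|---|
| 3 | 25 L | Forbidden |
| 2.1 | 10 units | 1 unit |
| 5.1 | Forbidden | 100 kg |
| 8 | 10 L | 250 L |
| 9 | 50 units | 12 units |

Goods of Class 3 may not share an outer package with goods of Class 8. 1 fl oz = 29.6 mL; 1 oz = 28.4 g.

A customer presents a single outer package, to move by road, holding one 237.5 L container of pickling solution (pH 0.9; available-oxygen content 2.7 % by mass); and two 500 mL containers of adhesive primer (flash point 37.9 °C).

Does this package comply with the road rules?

No

Pickling solution: pH 0.9 ≤ 1.5 → Class 8 (Corrosive).
Flash point 37.9 °C meets the Class 3 criterion (Flammable Liquid), so the adhesive primer is Class 3.
Class 3 quantity: two 500 mL containers = 1 L.
By road, Class 3 is Forbidden regardless of quantity.
Class 8 quantity: 237.5 L.
237.5 L is within the road limit of 250 L for Class 8.
Class 3 and Class 8 may not share an outer package.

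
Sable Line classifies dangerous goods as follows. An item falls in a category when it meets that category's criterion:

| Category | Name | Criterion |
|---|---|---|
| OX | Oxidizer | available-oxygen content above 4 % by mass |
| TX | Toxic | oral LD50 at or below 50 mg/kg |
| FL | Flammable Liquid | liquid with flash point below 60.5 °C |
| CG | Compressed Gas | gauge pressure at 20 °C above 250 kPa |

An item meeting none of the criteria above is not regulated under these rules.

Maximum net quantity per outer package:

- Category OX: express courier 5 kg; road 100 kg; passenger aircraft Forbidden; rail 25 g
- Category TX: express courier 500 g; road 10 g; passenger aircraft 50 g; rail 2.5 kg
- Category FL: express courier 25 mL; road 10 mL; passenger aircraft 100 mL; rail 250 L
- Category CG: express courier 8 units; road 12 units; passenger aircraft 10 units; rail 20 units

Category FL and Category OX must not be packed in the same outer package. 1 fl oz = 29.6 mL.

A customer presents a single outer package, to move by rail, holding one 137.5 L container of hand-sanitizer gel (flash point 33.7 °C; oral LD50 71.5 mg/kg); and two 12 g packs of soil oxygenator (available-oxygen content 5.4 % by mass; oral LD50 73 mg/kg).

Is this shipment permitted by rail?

No

The hand-sanitizer gel has flash point 33.7 °C, which is < 60.5 °C, so it is Category FL (Flammable Liquid).
Available-oxygen content 5.4 % by mass meets the Category OX criterion (Oxidizer), so the soil oxygenator is Category OX.
Category FL quantity: 137.5 L.
137.5 L ≤ 250 L (rail limit, Category FL) — within limit.
Category OX quantity: two 12 g packs = 24 g.
That is within the Category OX rail limit of 25 g.
Category FL and Category OX may not share an outer package.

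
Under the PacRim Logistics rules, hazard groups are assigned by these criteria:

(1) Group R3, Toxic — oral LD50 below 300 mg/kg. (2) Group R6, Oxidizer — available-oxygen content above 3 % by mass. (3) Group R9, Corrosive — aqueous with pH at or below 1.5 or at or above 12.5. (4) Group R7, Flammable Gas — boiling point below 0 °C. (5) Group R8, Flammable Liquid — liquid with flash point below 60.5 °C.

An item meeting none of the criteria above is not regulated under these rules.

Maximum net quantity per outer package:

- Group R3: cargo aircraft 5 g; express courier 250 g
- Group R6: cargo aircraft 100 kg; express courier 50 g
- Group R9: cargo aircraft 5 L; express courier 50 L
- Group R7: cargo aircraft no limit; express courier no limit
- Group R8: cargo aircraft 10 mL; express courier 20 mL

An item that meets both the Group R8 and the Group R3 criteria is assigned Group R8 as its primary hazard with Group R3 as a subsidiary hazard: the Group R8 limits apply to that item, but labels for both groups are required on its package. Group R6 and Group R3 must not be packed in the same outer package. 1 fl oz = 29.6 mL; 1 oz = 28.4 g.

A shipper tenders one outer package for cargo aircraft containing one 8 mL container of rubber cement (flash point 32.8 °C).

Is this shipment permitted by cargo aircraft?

Yes

The rubber cement has flash point 32.8 °C, which is < 60.5 °C, so it is Group R8 (Flammable Liquid).
Group R8 quantity: 8 mL.
8 mL is within the cargo aircraft limit of 10 mL for Group R8.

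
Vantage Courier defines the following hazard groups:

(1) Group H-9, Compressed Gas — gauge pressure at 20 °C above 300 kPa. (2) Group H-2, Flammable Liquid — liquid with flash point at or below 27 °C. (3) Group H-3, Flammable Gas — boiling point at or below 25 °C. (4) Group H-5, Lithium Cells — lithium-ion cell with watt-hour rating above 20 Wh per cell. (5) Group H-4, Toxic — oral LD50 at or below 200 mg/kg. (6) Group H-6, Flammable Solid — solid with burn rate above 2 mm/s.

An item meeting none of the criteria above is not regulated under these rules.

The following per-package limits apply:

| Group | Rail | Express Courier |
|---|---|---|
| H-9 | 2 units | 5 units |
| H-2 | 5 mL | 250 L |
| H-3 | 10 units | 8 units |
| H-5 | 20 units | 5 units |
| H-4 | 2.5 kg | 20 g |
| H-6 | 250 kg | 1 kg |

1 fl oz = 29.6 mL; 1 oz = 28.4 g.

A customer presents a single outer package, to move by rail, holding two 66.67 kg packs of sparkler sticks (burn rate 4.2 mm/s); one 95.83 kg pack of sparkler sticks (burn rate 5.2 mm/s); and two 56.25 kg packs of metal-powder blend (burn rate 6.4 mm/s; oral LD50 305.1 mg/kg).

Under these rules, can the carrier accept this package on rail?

No

Sparkler sticks: burn rate 4.2 mm/s > 2 mm/s → Group H-6 (Flammable Solid).
Burn rate 5.2 mm/s meets the Group H-6 criterion (Flammable Solid), so the sparkler sticks are Group H-6.
With burn rate 6.4 mm/s (> 2 mm/s), the metal-powder blend falls in Group H-6.
Group H-6 net quantity: (two 66.67 kg packs = 133.34 kg) + 95.83 kg + (two 56.25 kg packs = 112.5 kg) = 341.67 kg.
341.67 kg exceeds the rail limit of 250 kg for Group H-6.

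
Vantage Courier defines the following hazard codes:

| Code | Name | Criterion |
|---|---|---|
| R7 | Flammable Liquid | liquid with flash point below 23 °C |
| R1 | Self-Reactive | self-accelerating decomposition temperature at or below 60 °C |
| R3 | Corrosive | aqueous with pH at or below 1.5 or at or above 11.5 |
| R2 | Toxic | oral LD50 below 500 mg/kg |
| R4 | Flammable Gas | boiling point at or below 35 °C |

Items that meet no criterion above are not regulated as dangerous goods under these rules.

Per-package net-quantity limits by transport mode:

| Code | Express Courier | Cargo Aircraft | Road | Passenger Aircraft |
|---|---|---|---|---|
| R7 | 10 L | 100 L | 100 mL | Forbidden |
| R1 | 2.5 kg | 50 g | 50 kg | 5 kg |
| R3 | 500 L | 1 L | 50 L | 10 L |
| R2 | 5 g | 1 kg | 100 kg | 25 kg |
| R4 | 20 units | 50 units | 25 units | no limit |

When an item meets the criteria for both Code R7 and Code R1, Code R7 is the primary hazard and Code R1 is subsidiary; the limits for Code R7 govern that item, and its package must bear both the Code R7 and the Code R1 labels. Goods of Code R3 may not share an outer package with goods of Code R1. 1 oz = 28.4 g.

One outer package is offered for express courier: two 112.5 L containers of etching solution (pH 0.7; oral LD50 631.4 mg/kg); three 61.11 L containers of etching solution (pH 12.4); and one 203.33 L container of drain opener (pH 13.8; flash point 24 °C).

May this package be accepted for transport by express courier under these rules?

No

With pH 0.7 (≤ 1.5), the etching solution falls in Code R3.
The etching solution has pH 12.4, which is ≥ 11.5, so it is Code R3 (Corrosive).
The drain opener has pH 13.8, which is ≥ 11.5, so it is Code R3 (Corrosive).
Code R3 net quantity: (two 112.5 L containers = 225 L) + (three 61.11 L containers = 183.33 L) + 203.33 L = 611.66 L.
That exceeds the Code R3 express courier limit of 500 L.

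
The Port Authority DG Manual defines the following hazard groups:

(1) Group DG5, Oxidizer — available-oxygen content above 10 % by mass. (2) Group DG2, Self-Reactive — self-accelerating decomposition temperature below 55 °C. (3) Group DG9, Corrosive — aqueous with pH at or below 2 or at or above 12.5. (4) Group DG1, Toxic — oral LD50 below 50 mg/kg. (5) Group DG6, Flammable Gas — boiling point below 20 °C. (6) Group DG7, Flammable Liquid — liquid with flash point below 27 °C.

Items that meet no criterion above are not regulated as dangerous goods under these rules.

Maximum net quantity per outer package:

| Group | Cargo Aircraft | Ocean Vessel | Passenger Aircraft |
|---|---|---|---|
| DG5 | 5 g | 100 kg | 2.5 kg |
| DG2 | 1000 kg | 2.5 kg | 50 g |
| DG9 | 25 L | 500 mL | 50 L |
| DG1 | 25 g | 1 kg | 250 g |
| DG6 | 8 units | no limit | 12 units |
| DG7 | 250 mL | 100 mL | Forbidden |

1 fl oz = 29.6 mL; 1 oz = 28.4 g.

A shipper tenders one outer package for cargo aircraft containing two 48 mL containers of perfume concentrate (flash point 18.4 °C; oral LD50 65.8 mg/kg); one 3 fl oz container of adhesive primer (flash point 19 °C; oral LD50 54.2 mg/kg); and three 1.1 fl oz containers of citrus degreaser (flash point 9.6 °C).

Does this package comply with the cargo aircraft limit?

No

Flash point 18.4 °C meets the Group DG7 criterion (Flammable Liquid), so the perfume concentrate is Group DG7.
Adhesive primer: flash point 19 °C < 27 °C → Group DG7 (Flammable Liquid).
The citrus degreaser has flash point 9.6 °C, which is < 27 °C, so it is Group DG7 (Flammable Liquid).
Total Group DG7: (two 48 mL containers = 96 mL) + (one 3 fl oz container = 88.8 mL) + (three 1.1 fl oz containers = 97.68 mL) = 282.48 mL.
282.48 mL exceeds the cargo aircraft limit of 250 mL for Group DG7.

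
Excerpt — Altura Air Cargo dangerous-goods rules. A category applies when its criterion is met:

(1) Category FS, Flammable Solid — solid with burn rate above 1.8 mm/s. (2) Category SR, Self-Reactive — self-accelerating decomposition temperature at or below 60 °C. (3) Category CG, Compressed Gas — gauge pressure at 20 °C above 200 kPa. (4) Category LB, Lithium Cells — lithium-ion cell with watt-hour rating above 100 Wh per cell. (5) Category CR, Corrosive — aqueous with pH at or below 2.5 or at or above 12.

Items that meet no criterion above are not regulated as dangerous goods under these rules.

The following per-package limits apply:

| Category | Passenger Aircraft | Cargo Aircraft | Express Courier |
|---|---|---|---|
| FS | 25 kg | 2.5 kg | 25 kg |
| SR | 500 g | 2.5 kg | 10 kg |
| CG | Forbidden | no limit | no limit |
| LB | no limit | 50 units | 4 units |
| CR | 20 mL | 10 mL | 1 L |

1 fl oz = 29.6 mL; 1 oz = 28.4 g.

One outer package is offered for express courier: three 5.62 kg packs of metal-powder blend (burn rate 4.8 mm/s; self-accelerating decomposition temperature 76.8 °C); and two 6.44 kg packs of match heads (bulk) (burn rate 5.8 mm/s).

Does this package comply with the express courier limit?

Burn rate 4.8 mm/s meets the Category FS criterion (Flammable Solid), so the metal-powder blend is Category FS.
Match heads (bulk): burn rate 5.8 mm/s > 1.8 mm/s → Category FS (Flammable Solid).
Category FS net quantity: (three 5.62 kg packs = 16.86 kg) + (two 6.44 kg packs = 12.88 kg) = 29.74 kg.
That exceeds the Category FS express courier limit of 25 kg.

No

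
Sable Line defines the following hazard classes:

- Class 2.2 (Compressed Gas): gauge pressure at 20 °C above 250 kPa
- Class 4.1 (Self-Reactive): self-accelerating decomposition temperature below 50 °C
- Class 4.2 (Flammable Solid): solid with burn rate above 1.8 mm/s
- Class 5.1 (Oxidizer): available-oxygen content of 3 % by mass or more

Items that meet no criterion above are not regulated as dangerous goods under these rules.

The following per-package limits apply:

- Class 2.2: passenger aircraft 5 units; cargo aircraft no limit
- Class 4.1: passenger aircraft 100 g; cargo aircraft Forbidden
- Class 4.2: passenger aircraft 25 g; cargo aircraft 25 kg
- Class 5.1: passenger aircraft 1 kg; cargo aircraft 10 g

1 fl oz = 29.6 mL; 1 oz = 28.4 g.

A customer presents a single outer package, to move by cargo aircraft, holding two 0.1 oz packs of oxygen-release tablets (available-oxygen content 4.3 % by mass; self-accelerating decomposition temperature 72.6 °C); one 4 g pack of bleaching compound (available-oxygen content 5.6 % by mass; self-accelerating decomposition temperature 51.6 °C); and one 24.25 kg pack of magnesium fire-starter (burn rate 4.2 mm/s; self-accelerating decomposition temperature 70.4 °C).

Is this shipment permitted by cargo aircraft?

Oxygen-release tablets: available-oxygen content 4.3 % by mass ≥ 3 % by mass → Class 5.1 (Oxidizer).
With available-oxygen content 5.6 % by mass (≥ 3 % by mass), the bleaching compound falls in Class 5.1.
Burn rate 4.2 mm/s meets the Class 4.2 criterion (Flammable Solid), so the magnesium fire-starter is Class 4.2.
Total Class 5.1: (two 0.1 oz packs = 5.68 g) + 4 g = 9.68 g.
9.68 g is within the cargo aircraft limit of 10 g for Class 5.1.
Class 4.2 quantity: 24.25 kg.
24.25 kg ≤ 25 kg (cargo aircraft limit, Class 4.2) — within limit.
Every hazard class is within its cargo aircraft limit and no segregation rule is violated.

Yes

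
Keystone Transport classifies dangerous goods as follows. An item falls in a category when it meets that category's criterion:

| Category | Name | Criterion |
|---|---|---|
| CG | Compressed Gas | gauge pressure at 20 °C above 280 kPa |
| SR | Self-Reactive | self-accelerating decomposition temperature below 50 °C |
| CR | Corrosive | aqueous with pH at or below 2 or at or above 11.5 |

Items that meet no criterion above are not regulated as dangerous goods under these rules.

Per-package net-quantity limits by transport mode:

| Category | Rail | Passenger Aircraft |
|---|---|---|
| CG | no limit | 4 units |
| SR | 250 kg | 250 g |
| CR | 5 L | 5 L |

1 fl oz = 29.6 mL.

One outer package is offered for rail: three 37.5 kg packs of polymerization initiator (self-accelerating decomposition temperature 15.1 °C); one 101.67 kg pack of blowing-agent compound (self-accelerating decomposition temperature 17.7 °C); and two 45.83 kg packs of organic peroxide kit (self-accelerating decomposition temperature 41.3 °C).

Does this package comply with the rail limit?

No

Self-accelerating decomposition temperature 15.1 °C meets the Category SR criterion (Self-Reactive), so the polymerization initiator is Category SR.
Blowing-agent compound: self-accelerating decomposition temperature 17.7 °C < 50 °C → Category SR (Self-Reactive).
The organic peroxide kit has self-accelerating decomposition temperature 41.3 °C, which is < 50 °C, so it is Category SR (Self-Reactive).
Total Category SR: (three 37.5 kg packs = 112.5 kg) + 101.67 kg + (two 45.83 kg packs = 91.66 kg) = 305.83 kg.
305.83 kg > 250 kg (rail limit, Category SR) — over the limit.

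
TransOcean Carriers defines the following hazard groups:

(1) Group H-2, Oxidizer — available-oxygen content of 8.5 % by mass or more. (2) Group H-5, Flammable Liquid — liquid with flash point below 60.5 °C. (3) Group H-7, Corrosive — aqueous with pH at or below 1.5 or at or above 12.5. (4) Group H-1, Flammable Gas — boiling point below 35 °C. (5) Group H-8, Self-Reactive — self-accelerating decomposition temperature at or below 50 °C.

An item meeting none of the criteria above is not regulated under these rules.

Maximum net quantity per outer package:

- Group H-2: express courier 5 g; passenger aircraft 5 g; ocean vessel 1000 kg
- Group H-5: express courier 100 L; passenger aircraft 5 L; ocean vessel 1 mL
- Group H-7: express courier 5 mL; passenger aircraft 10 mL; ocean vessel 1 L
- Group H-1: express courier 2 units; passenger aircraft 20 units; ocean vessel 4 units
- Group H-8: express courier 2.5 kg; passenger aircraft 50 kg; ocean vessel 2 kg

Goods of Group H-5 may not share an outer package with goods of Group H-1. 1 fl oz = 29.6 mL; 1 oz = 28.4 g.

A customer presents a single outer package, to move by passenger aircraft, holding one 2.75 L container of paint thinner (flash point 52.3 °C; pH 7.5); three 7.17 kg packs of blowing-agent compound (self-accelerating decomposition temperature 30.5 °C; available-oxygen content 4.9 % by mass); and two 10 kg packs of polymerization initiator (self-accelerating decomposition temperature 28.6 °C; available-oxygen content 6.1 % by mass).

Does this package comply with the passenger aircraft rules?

Yes

Flash point 52.3 °C meets the Group H-5 criterion (Flammable Liquid), so the paint thinner is Group H-5.
Self-accelerating decomposition temperature 30.5 °C meets the Group H-8 criterion (Self-Reactive), so the blowing-agent compound is Group H-8.
Polymerization initiator: self-accelerating decomposition temperature 28.6 °C ≤ 50 °C → Group H-8 (Self-Reactive).
Total Group H-8: (three 7.17 kg packs = 21.51 kg) + (two 10 kg packs = 20 kg) = 41.51 kg.
That is within the Group H-8 passenger aircraft limit of 50 kg.
Group H-5 quantity: 2.75 L.
2.75 L ≤ 5 L (passenger aircraft limit, Group H-5) — within limit.
The segregation rule (Group H-5 with Group H-1) does not apply to Group H-8 with Group H-5.
Every hazard group is within its passenger aircraft limit and no segregation rule is violated.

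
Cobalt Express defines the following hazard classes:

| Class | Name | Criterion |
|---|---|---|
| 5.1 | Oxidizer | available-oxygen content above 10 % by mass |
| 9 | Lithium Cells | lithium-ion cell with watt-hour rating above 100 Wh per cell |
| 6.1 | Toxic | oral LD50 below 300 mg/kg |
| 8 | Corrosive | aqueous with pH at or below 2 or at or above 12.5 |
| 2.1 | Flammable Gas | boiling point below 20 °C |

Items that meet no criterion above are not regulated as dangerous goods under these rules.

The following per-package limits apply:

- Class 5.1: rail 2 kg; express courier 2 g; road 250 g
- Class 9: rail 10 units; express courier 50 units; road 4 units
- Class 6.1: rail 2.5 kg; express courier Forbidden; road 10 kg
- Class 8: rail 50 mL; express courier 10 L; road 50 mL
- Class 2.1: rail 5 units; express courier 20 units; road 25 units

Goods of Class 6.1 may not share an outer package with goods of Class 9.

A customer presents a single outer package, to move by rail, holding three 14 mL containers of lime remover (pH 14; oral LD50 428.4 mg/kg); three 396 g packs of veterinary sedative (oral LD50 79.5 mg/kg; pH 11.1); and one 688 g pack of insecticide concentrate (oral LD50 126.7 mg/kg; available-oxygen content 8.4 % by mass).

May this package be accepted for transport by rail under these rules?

Yes

The lime remover has pH 14, which is ≥ 12.5, so it is Class 8 (Corrosive).
Veterinary sedative: oral LD50 79.5 mg/kg < 300 mg/kg → Class 6.1 (Toxic).
Insecticide concentrate: oral LD50 126.7 mg/kg < 300 mg/kg → Class 6.1 (Toxic).
Class 6.1 net quantity: (three 396 g packs = 1.188 kg) + 688 g = 1.876 kg.
1.876 kg is within the rail limit of 2.5 kg for Class 6.1.
Class 8 quantity: three 14 mL containers = 42 mL.
42 mL ≤ 50 mL (rail limit, Class 8) — within limit.
The segregation rule (Class 6.1 with Class 9) does not apply to Class 6.1 with Class 8.
Every hazard class is within its rail limit and no segregation rule is violated.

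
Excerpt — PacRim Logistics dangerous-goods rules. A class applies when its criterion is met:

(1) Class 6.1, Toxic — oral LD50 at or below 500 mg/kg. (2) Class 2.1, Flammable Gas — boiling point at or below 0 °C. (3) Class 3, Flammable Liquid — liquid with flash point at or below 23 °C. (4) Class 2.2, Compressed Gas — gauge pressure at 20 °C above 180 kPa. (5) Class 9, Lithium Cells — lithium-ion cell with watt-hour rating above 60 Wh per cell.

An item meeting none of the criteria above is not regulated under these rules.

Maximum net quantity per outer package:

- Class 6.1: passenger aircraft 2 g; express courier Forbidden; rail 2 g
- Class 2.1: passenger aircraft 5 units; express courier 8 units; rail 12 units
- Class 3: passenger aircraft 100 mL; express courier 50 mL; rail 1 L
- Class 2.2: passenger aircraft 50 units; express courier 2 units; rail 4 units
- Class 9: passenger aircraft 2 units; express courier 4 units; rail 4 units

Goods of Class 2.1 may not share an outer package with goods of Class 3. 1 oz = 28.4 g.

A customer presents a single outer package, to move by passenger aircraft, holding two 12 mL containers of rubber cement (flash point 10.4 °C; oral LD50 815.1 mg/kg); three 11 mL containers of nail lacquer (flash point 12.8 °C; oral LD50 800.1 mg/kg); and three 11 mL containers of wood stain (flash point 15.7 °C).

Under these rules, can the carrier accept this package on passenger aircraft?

Yes

With flash point 10.4 °C (≤ 23 °C), the rubber cement falls in Class 3.
Flash point 12.8 °C meets the Class 3 criterion (Flammable Liquid), so the nail lacquer is Class 3.
Wood stain: flash point 15.7 °C ≤ 23 °C → Class 3 (Flammable Liquid).
Total Class 3: (two 12 mL containers = 24 mL) + (three 11 mL containers = 33 mL) + (three 11 mL containers = 33 mL) = 90 mL.
90 mL ≤ 100 mL (passenger aircraft limit, Class 3) — within limit.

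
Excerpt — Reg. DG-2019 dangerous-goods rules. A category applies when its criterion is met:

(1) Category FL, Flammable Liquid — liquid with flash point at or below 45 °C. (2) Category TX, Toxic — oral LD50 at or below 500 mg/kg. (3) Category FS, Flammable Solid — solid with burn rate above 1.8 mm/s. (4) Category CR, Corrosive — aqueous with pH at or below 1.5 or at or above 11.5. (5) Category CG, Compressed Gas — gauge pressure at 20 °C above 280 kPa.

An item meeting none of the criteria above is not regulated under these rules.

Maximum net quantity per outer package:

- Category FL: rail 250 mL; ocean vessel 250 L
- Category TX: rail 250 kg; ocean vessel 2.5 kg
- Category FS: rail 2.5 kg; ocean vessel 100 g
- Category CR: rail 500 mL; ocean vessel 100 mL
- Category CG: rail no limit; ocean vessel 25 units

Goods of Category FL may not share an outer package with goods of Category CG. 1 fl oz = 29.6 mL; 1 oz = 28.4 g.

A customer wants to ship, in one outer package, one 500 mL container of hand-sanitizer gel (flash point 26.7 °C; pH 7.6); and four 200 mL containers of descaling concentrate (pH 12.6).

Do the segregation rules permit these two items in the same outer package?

Yes

With flash point 26.7 °C (≤ 45 °C), the hand-sanitizer gel falls in Category FL.
With pH 12.6 (≥ 11.5), the descaling concentrate falls in Category CR.
No segregation rule bars Category FL with Category CR.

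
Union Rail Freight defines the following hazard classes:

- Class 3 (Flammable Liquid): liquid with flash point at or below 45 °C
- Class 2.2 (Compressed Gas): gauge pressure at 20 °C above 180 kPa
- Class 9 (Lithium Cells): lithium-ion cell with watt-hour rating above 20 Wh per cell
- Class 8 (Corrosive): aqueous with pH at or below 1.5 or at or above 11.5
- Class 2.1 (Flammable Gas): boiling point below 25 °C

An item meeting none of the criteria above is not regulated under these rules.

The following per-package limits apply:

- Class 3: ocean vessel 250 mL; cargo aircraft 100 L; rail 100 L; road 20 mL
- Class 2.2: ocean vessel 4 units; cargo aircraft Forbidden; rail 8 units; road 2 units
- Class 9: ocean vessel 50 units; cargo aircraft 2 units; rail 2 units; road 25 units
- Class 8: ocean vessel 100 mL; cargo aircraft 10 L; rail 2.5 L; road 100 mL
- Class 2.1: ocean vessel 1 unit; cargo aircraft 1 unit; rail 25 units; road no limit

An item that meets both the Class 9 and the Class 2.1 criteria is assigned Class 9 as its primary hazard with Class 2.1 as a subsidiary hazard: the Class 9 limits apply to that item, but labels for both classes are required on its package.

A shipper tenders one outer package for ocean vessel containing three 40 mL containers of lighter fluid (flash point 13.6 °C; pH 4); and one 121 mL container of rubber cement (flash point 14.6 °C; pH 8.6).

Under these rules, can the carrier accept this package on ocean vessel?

The lighter fluid has flash point 13.6 °C, which is ≤ 45 °C, so it is Class 3 (Flammable Liquid).
Rubber cement: flash point 14.6 °C ≤ 45 °C → Class 3 (Flammable Liquid).
Total Class 3: (three 40 mL containers = 120 mL) + 121 mL = 241 mL.
241 mL is within the ocean vessel limit of 250 mL for Class 3.

Yes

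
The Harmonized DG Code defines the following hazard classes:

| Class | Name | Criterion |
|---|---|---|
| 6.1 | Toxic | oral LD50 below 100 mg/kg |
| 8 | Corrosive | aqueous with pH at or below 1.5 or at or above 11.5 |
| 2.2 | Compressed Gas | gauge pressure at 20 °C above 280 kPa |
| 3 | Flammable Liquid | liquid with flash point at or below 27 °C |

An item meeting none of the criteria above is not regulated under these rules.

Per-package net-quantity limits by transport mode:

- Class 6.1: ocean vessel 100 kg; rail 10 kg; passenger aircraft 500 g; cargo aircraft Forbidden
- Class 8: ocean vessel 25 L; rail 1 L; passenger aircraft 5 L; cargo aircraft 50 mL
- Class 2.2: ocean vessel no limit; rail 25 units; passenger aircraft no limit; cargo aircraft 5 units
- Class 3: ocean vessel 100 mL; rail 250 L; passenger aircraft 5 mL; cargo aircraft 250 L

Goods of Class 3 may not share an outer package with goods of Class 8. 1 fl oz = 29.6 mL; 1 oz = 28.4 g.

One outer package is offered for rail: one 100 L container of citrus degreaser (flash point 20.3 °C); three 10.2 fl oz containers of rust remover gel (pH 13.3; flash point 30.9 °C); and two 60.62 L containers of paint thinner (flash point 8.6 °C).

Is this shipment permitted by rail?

With flash point 20.3 °C (≤ 27 °C), the citrus degreaser falls in Class 3.
pH 13.3 meets the Class 8 criterion (Corrosive), so the rust remover gel is Class 8.
With flash point 8.6 °C (≤ 27 °C), the paint thinner falls in Class 3.
Total Class 3: 100 L + (two 60.62 L containers = 121.24 L) = 221.24 L.
221.24 L is within the rail limit of 250 L for Class 3.
Class 8 quantity: three 10.2 fl oz containers = 905.76 mL.
That is within the Class 8 rail limit of 1 L.
Class 3 and Class 8 may not share an outer package.

No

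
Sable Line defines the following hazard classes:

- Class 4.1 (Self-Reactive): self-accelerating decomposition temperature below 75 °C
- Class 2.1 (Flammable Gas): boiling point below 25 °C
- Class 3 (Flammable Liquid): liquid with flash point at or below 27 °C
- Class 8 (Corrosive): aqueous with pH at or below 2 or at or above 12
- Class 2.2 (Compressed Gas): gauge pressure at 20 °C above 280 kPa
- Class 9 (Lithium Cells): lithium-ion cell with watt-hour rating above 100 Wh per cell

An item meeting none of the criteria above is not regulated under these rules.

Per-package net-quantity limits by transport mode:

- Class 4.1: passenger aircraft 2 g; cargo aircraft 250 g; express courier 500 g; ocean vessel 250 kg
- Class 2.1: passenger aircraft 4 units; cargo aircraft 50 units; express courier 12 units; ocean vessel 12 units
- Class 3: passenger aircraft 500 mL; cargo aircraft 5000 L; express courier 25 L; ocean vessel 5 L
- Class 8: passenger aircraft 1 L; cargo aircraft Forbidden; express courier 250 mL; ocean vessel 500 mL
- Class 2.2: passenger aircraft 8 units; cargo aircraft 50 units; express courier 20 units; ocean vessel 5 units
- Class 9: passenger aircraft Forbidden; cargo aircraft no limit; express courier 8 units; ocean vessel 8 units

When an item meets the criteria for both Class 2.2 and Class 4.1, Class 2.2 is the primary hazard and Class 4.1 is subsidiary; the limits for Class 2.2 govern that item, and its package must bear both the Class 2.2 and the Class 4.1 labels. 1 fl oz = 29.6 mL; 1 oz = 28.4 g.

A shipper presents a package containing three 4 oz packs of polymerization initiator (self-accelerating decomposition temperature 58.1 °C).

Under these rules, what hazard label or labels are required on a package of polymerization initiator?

Class 4.1

Polymerization initiator: self-accelerating decomposition temperature 58.1 °C < 75 °C → Class 4.1 (Self-Reactive).
Only the Class 4.1 label is required.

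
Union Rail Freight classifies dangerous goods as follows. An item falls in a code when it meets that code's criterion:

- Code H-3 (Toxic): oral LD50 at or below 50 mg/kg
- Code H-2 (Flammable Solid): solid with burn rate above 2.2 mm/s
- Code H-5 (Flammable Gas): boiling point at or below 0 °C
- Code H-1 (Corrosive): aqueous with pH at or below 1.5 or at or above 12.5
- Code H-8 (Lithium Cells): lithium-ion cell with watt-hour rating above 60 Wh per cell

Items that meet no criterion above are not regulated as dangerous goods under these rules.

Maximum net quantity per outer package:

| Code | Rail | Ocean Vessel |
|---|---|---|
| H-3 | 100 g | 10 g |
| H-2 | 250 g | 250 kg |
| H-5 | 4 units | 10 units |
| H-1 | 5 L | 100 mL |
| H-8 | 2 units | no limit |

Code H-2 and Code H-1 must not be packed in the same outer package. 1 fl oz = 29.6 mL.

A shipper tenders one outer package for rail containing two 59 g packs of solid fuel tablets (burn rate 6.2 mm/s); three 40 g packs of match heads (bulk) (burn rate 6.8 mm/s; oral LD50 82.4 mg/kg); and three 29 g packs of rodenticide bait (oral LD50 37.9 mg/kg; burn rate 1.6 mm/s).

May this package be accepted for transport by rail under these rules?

Yes

With burn rate 6.2 mm/s (> 2.2 mm/s), the solid fuel tablets fall in Code H-2.
Burn rate 6.8 mm/s meets the Code H-2 criterion (Flammable Solid), so the match heads (bulk) are Code H-2.
Rodenticide bait: oral LD50 37.9 mg/kg ≤ 50 mg/kg → Code H-3 (Toxic).
Total Code H-2: (two 59 g packs = 118 g) + (three 40 g packs = 120 g) = 238 g.
238 g ≤ 250 g (rail limit, Code H-2) — within limit.
Code H-3 quantity: three 29 g packs = 87 g.
That is within the Code H-3 rail limit of 100 g.
The segregation rule (Code H-2 with Code H-1) does not apply to Code H-2 with Code H-3.
Every hazard code is within its rail limit and no segregation rule is violated.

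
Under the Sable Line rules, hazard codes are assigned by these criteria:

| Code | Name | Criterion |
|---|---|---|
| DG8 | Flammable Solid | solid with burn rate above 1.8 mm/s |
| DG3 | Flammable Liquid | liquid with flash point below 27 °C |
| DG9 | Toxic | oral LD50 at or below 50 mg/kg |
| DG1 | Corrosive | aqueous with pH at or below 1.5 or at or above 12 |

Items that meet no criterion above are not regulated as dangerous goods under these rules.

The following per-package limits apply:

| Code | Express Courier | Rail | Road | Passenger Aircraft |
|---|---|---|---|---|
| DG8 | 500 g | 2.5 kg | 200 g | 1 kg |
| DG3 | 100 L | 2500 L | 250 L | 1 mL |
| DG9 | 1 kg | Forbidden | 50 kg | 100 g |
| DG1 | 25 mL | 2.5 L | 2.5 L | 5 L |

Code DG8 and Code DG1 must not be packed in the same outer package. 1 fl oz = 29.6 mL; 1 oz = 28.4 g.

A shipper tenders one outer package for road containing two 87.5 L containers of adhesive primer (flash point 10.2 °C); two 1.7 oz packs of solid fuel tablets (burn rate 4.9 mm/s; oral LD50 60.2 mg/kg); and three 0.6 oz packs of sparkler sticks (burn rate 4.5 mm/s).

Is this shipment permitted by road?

Yes

The adhesive primer has flash point 10.2 °C, which is < 27 °C, so it is Code DG3 (Flammable Liquid).
The solid fuel tablets have burn rate 4.9 mm/s, which is > 1.8 mm/s, so they are Code DG8 (Flammable Solid).
The sparkler sticks have burn rate 4.5 mm/s, which is > 1.8 mm/s, so they are Code DG8 (Flammable Solid).
Code DG8 net quantity: (two 1.7 oz packs = 96.56 g) + (three 0.6 oz packs = 51.12 g) = 147.68 g.
147.68 g ≤ 200 g (road limit, Code DG8) — within limit.
Code DG3 quantity: two 87.5 L containers = 175 L.
175 L ≤ 250 L (road limit, Code DG3) — within limit.
The segregation rule (Code DG8 with Code DG1) does not apply to Code DG8 with Code DG3.
Every hazard code is within its road limit and no segregation rule is violated.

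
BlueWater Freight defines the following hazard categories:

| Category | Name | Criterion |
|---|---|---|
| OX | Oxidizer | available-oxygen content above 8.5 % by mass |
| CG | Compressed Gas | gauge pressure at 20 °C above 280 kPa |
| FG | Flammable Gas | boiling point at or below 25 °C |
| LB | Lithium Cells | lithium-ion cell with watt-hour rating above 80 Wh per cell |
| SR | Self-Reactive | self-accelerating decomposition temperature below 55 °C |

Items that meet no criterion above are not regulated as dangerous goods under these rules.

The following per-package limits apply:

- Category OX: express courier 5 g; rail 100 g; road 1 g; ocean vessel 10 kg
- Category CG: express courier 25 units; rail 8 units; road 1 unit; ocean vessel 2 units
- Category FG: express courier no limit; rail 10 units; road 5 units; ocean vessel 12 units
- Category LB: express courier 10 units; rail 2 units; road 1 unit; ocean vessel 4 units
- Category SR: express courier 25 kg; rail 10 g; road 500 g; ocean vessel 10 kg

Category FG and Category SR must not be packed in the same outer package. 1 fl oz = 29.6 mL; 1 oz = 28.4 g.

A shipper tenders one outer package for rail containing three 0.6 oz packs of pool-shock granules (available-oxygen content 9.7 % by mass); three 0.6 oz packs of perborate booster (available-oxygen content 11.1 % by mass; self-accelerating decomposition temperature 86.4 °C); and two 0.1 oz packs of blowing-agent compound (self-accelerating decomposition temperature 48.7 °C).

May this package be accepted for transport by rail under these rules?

With available-oxygen content 9.7 % by mass (> 8.5 % by mass), the pool-shock granules fall in Category OX.
The perborate booster has available-oxygen content 11.1 % by mass, which is > 8.5 % by mass, so it is Category OX (Oxidizer).
The blowing-agent compound has self-accelerating decomposition temperature 48.7 °C, which is < 55 °C, so it is Category SR (Self-Reactive).
Category OX net quantity: (three 0.6 oz packs = 51.12 g) + (three 0.6 oz packs = 51.12 g) = 102.24 g.
That exceeds the Category OX rail limit of 100 g.
Category SR quantity: two 0.1 oz packs = 5.68 g.
5.68 g ≤ 10 g (rail limit, Category SR) — within limit.
The segregation rule (Category FG with Category SR) does not apply to Category OX with Category SR.

No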